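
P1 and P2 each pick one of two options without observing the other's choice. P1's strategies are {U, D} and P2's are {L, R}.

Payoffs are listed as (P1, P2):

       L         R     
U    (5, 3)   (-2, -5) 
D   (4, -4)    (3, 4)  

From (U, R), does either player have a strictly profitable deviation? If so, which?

P1 at (U, R) earns -2; deviating to D yields 3 — a strict improvement.
P2 earns -5; deviating to L yields 3 — a strict improvement.
Both P1 and P2 have strictly profitable deviations.

Both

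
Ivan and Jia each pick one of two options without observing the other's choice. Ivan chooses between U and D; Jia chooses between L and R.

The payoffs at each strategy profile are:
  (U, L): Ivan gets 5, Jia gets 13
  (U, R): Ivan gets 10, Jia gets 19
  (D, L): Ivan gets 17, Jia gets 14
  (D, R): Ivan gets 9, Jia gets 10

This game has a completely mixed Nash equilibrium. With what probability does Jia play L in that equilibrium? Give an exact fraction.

1/13

Let c be the probability that Jia plays L. In a completely mixed equilibrium, Ivan must be indifferent between U and D.
Ivan's expected payoff from U is 5c + 10(1−c); from D it is 17c + 9(1−c).
Setting these equal: −5c + 10 = 8c + 9, so c = 1/13.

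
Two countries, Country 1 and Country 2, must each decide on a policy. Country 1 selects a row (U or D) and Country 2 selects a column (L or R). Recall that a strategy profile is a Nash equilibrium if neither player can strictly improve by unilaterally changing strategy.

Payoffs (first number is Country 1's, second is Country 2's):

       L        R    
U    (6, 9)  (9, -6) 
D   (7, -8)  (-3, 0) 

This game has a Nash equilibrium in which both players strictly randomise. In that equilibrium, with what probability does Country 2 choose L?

Let y be the probability that Country 2 plays L. In a completely mixed equilibrium, Country 1 must be indifferent between U and D.
Country 1's expected payoff from U is 6y + 9(1−y); from D it is 7y − 3(1−y).
Setting these equal: −3y + 9 = 10y − 3, so y = 12/13.

12/13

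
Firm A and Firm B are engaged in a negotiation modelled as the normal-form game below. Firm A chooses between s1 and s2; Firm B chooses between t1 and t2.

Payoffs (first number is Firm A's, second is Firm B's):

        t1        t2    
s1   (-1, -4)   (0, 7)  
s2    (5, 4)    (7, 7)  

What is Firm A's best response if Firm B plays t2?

Against t2, Firm A earns 0 from s1 and 7 from s2.
So s2 is the best response.

s2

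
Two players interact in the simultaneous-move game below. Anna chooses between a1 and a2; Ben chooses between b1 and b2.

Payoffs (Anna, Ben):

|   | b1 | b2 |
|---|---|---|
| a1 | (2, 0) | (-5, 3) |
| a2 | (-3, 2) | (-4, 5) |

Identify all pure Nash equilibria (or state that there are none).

(a2, b2)

(a1, b1): Ben prefers b2 (3 > 0) — not an equilibrium.
(a1, b2): Anna prefers a2 (-4 > -5) — not an equilibrium.
(a2, b1): Anna prefers a1 (2 > -3); Ben prefers b2 (5 > 2) — not an equilibrium.
(a2, b2): Anna gets -4 ≥ -5 from a1, and Ben gets 5 ≥ 2 from b1 — Nash equilibrium.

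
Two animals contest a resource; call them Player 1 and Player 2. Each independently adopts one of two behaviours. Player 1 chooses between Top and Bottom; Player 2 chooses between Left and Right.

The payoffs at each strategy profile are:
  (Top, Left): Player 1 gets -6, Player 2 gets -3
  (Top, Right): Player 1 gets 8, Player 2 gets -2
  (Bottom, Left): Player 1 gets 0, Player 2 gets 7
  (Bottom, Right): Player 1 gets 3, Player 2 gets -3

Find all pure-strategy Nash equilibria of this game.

(Top, Left): Player 1 prefers Bottom (0 > -6); Player 2 prefers Right (-2 > -3) — not an equilibrium.
(Top, Right): Player 1 gets 8 ≥ 3 from Bottom, and Player 2 gets -2 ≥ -3 from Left — Nash equilibrium.
(Bottom, Left): Player 1 gets 0 ≥ -6 from Top, and Player 2 gets 7 ≥ -3 from Right — Nash equilibrium.
(Bottom, Right): Player 1 prefers Top (8 > 3); Player 2 prefers Left (7 > -3) — not an equilibrium.

(Top, Right) and (Bottom, Left)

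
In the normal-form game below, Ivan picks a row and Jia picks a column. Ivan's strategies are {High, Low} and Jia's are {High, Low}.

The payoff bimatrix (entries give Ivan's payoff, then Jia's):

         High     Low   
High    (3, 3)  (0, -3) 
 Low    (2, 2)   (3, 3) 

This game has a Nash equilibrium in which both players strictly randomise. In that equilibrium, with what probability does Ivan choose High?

1/7

Let r be the probability that Ivan plays High. In a completely mixed equilibrium, Jia must be indifferent between High and Low.
Jia's expected payoff from High is 3r + 2(1−r); from Low it is −3r + 3(1−r).
Setting these equal: r + 2 = −6r + 3, so r = 1/7.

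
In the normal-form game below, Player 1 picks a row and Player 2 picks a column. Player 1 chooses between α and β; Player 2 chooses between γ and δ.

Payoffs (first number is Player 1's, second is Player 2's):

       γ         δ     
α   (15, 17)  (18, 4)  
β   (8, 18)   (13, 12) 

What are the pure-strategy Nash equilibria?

(α, γ): Player 1 gets 15 ≥ 8 from β, and Player 2 gets 17 ≥ 4 from δ — Nash equilibrium.
(α, δ): Player 2 prefers γ (17 > 4) — not an equilibrium.
(β, γ): Player 1 prefers α (15 > 8) — not an equilibrium.
(β, δ): Player 1 prefers α (18 > 13); Player 2 prefers γ (18 > 12) — not an equilibrium.

(α, γ)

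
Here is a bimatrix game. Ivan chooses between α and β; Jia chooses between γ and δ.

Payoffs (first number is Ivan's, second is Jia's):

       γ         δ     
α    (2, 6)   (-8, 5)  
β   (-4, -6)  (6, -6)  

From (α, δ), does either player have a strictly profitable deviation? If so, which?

Ivan at (α, δ) earns -8; deviating to β yields 6 — a strict improvement.
Jia earns 5; deviating to γ yields 6 — a strict improvement.
Both Ivan and Jia have strictly profitable deviations.

Both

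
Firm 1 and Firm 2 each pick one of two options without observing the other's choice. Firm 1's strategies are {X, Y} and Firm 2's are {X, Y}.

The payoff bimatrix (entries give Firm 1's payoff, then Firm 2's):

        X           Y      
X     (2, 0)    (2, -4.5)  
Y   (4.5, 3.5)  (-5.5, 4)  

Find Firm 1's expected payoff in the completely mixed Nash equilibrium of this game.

2

First find y, the probability Firm 2 plays X, from Firm 1's indifference between X and Y: 2y + 2(1−y) = 4.5y − 5.5(1−y), giving y = 3/4.
Since Firm 1 is indifferent in equilibrium, Firm 1's expected payoff equals the payoff from either row against (3/4, 1/4). Using X: 2(3/4) + 2(1/4) = 2.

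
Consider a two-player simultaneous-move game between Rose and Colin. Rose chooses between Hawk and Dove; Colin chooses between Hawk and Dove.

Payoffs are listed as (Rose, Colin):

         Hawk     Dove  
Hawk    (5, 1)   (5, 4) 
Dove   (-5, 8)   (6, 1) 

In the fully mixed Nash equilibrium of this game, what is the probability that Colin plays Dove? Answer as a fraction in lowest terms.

Let c be the probability that Colin plays Hawk. In a completely mixed equilibrium, Rose must be indifferent between Hawk and Dove.
Rose's expected payoff from Hawk is 5c + 5(1−c); from Dove it is −5c + 6(1−c).
Setting these equal: 5 = −11c + 6, so c = 1/11.
Therefore Colin plays Dove with probability 1 − 1/11 = 10/11.

10/11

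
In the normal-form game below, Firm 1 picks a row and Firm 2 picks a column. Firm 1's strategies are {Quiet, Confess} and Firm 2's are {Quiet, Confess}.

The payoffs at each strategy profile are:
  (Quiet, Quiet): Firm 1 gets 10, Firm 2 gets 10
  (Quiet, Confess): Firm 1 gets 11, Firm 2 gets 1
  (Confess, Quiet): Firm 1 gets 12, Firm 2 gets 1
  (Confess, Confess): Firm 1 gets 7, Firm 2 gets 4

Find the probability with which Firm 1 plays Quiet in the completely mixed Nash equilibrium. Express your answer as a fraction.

Let p be the probability that Firm 1 plays Quiet. In a completely mixed equilibrium, Firm 2 must be indifferent between Quiet and Confess.
Firm 2's expected payoff from Quiet is 10p + (1−p); from Confess it is p + 4(1−p).
Setting these equal: 9p + 1 = −3p + 4, so p = 1/4.

1/4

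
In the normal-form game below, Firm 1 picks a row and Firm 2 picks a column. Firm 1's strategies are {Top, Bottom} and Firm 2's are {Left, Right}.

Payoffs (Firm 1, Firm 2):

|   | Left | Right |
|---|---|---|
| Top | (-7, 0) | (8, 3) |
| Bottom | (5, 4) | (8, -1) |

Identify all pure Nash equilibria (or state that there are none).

(Top, Left): Firm 1 prefers Bottom (5 > -7); Firm 2 prefers Right (3 > 0) — not an equilibrium.
(Top, Right): Firm 1 gets 8 ≥ 8 from Bottom, and Firm 2 gets 3 ≥ 0 from Left — Nash equilibrium.
(Bottom, Left): Firm 1 gets 5 ≥ -7 from Top, and Firm 2 gets 4 ≥ -1 from Right — Nash equilibrium.
(Bottom, Right): Firm 2 prefers Left (4 > -1) — not an equilibrium.

(Top, Right) and (Bottom, Left)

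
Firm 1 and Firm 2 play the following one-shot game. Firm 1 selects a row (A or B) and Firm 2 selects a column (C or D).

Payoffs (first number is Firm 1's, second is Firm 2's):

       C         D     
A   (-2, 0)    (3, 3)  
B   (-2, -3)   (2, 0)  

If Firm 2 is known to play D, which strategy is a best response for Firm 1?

Against D, Firm 1 earns 3 from A and 2 from B.
So A is the best response.

A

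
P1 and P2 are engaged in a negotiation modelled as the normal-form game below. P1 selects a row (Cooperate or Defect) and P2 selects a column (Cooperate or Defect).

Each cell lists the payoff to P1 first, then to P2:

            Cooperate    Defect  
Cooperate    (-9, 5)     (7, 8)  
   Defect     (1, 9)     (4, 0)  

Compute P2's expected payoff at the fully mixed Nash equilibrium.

6

First find p, the probability P1 plays Cooperate, from P2's indifference between Cooperate and Defect: 5p + 9(1−p) = 8p, giving p = 3/4.
Since P2 is indifferent in equilibrium, P2's expected payoff equals the payoff from either column against (3/4, 1/4). Using Cooperate: 5(3/4) + 9(1/4) = 6.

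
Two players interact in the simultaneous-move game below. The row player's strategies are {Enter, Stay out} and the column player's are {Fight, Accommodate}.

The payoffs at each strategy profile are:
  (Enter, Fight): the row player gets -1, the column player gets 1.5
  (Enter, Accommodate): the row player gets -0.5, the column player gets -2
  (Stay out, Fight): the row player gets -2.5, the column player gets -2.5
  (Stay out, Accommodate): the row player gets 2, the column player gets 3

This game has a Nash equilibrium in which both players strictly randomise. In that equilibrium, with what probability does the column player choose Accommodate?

Let y be the probability that the column player plays Fight. In a completely mixed equilibrium, the row player must be indifferent between Enter and Stay out.
The row player's expected payoff from Enter is −y − 0.5(1−y); from Stay out it is −2.5y + 2(1−y).
Setting these equal: −0.5y − 0.5 = −4.5y + 2, so y = 5/8.
Therefore the column player plays Accommodate with probability 1 − 5/8 = 3/8.

3/8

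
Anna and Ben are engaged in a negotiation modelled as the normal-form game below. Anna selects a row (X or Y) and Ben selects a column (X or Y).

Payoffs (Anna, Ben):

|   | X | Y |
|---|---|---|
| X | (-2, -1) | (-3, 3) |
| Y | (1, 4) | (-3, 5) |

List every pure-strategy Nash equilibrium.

(X, Y) and (Y, Y)

(X, X): Anna prefers Y (1 > -2); Ben prefers Y (3 > -1) — not an equilibrium.
(X, Y): Anna gets -3 ≥ -3 from Y, and Ben gets 3 ≥ -1 from X — Nash equilibrium.
(Y, X): Ben prefers Y (5 > 4) — not an equilibrium.
(Y, Y): Anna gets -3 ≥ -3 from X, and Ben gets 5 ≥ 4 from X — Nash equilibrium.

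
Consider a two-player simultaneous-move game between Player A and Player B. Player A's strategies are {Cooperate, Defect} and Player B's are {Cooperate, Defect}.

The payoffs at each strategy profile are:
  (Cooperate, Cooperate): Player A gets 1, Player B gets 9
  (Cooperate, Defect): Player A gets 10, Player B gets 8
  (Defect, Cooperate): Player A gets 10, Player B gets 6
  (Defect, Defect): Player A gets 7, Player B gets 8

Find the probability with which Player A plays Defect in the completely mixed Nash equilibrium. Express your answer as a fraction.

1/3

Let p be the probability that Player A plays Cooperate. In a completely mixed equilibrium, Player B must be indifferent between Cooperate and Defect.
Player B's expected payoff from Cooperate is 9p + 6(1−p); from Defect it is 8p + 8(1−p).
Setting these equal: 3p + 6 = 8, so p = 2/3.
Therefore Player A plays Defect with probability 1 − 2/3 = 1/3.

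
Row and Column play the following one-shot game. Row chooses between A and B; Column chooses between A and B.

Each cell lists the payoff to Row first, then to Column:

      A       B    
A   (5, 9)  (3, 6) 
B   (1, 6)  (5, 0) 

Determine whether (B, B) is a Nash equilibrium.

No

At (B, B), Row earns 5; switching to A would give 3, so Row has no profitable deviation.
Column earns 0; switching to A would give 6, so Column would deviate.
Since at least one player can profitably deviate, this is not a Nash equilibrium.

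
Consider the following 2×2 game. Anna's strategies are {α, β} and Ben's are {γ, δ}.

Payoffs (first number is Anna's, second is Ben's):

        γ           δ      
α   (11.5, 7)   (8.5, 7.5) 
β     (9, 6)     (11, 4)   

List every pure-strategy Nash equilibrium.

(α, γ): Ben prefers δ (7.5 > 7) — not an equilibrium.
(α, δ): Anna prefers β (11 > 8.5) — not an equilibrium.
(β, γ): Anna prefers α (11.5 > 9) — not an equilibrium.
(β, δ): Ben prefers γ (6 > 4) — not an equilibrium.

none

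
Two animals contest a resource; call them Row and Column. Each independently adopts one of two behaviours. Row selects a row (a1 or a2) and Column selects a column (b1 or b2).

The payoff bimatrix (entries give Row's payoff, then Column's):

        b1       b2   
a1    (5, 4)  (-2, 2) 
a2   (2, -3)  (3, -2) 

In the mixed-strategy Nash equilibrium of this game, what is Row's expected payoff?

19/8

First find q, the probability Column plays b1, from Row's indifference between a1 and a2: 5q − 2(1−q) = 2q + 3(1−q), giving q = 5/8.
Since Row is indifferent in equilibrium, Row's expected payoff equals the payoff from either row against (5/8, 3/8). Using a1: 5(5/8) − 2(3/8) = 19/8.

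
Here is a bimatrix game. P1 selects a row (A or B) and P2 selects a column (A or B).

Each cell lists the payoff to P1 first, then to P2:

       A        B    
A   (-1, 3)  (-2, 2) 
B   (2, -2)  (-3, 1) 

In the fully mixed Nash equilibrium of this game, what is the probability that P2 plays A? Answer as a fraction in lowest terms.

1/4

Let q be the probability that P2 plays A. In a completely mixed equilibrium, P1 must be indifferent between A and B.
P1's expected payoff from A is −q − 2(1−q); from B it is 2q − 3(1−q).
Setting these equal: q − 2 = 5q − 3, so q = 1/4.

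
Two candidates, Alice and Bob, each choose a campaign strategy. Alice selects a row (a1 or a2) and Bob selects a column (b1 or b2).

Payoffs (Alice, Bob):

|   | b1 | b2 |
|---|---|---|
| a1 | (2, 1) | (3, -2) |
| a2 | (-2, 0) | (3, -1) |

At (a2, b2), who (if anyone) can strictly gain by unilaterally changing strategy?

Bob

Alice at (a2, b2) earns 3; deviating to a1 yields 3 — not better.
Bob earns -1; deviating to b1 yields 0 — a strict improvement.
Only Bob has a strictly profitable deviation.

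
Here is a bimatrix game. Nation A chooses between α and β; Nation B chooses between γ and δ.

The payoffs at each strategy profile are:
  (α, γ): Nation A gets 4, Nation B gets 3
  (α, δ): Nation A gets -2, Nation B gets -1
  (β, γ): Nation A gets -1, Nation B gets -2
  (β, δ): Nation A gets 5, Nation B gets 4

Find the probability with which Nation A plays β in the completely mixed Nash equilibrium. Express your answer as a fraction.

2/5

Let p be the probability that Nation A plays α. In a completely mixed equilibrium, Nation B must be indifferent between γ and δ.
Nation B's expected payoff from γ is 3p − 2(1−p); from δ it is −p + 4(1−p).
Setting these equal: 5p − 2 = −5p + 4, so p = 3/5.
Therefore Nation A plays β with probability 1 − 3/5 = 2/5.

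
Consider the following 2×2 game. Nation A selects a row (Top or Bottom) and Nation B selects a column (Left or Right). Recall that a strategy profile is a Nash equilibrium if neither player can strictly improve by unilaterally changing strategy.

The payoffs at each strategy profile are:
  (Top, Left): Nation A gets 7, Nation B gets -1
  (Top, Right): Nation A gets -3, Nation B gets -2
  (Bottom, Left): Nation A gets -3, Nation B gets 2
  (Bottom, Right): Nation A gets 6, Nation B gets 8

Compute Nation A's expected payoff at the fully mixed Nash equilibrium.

First find y, the probability Nation B plays Left, from Nation A's indifference between Top and Bottom: 7y − 3(1−y) = −3y + 6(1−y), giving y = 9/19.
Since Nation A is indifferent in equilibrium, Nation A's expected payoff equals the payoff from either row against (9/19, 10/19). Using Top: 7(9/19) − 3(10/19) = 33/19.

33/19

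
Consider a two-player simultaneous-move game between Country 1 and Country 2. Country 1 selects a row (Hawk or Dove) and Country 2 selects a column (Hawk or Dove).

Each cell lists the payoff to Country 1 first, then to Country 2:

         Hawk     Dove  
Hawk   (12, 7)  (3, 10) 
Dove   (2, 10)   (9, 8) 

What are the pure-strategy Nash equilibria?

none

(Hawk, Hawk): Country 2 prefers Dove (10 > 7) — not an equilibrium.
(Hawk, Dove): Country 1 prefers Dove (9 > 3) — not an equilibrium.
(Dove, Hawk): Country 1 prefers Hawk (12 > 2) — not an equilibrium.
(Dove, Dove): Country 2 prefers Hawk (10 > 8) — not an equilibrium.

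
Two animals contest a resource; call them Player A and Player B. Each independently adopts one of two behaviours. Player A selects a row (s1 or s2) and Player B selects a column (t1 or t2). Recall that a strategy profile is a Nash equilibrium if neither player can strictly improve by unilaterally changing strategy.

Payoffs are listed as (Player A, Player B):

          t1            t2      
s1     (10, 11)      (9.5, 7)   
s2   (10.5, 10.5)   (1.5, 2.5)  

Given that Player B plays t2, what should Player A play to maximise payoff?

s1

Against t2, Player A earns 9.5 from s1 and 1.5 from s2.
So s1 is the best response.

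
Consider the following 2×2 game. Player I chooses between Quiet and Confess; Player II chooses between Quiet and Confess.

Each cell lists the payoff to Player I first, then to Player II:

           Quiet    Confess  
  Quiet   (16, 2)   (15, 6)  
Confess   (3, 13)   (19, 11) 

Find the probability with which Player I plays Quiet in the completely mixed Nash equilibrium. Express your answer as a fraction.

1/3

Let r be the probability that Player I plays Quiet. In a completely mixed equilibrium, Player II must be indifferent between Quiet and Confess.
Player II's expected payoff from Quiet is 2r + 13(1−r); from Confess it is 6r + 11(1−r).
Setting these equal: −11r + 13 = −5r + 11, so r = 1/3.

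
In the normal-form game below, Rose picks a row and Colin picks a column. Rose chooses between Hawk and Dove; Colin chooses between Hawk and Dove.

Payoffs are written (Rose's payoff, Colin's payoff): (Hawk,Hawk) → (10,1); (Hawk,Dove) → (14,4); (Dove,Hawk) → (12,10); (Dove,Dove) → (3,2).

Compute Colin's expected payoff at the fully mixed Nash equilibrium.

38/11

First find p, the probability Rose plays Hawk, from Colin's indifference between Hawk and Dove: p + 10(1−p) = 4p + 2(1−p), giving p = 8/11.
Since Colin is indifferent in equilibrium, Colin's expected payoff equals the payoff from either column against (8/11, 3/11). Using Hawk: (8/11) + 10(3/11) = 38/11.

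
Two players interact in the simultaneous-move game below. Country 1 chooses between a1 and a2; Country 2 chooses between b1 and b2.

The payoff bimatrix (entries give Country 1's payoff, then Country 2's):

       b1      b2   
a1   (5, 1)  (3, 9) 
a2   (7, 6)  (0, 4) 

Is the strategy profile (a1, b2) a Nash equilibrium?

Yes

At (a1, b2), Country 1 earns 3; switching to a2 would give 0, so Country 1 has no profitable deviation.
Country 2 earns 9; switching to b1 would give 1, so Country 2 has no profitable deviation.
Neither player can gain by a unilateral deviation, so this profile is a Nash equilibrium.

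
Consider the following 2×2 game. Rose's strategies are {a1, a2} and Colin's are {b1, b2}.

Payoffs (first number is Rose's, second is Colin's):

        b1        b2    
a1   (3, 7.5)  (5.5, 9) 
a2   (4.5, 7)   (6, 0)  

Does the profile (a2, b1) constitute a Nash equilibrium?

At (a2, b1), Rose earns 4.5; switching to a1 would give 3, so Rose has no profitable deviation.
Colin earns 7; switching to b2 would give 0, so Colin has no profitable deviation.
Neither player can gain by a unilateral deviation, so this profile is a Nash equilibrium.

Yes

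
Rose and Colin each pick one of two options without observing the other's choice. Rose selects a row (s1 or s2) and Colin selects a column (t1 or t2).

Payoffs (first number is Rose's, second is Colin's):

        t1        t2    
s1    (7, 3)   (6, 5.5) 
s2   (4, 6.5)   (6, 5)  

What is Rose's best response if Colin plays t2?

Against t2, Rose earns 6 from s1 and 6 from s2.
So either strategy is a best response.

either — both s1 and s2 are best responses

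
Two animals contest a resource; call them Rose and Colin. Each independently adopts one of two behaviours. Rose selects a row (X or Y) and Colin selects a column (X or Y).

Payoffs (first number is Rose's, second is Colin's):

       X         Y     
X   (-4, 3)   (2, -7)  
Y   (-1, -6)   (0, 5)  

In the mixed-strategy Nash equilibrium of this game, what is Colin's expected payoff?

-9/7

First find p, the probability Rose plays X, from Colin's indifference between X and Y: 3p − 6(1−p) = −7p + 5(1−p), giving p = 11/21.
Since Colin is indifferent in equilibrium, Colin's expected payoff equals the payoff from either column against (11/21, 10/21). Using X: 3(11/21) − 6(10/21) = -9/7.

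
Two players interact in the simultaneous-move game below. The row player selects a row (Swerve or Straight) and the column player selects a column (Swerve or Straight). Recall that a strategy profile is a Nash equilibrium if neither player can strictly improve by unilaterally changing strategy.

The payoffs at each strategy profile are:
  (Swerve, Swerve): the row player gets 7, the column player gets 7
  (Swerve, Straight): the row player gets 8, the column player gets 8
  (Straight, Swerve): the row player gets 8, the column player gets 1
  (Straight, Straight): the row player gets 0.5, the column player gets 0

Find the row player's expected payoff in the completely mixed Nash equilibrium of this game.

First find y, the probability the column player plays Swerve, from the row player's indifference between Swerve and Straight: 7y + 8(1−y) = 8y + 0.5(1−y), giving y = 15/17.
Since the row player is indifferent in equilibrium, the row player's expected payoff equals the payoff from either row against (15/17, 2/17). Using Swerve: 7(15/17) + 8(2/17) = 121/17.

121/17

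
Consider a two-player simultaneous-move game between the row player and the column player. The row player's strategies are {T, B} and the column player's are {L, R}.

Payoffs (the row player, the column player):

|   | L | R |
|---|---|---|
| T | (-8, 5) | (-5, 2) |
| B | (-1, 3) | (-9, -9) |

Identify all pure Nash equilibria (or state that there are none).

(T, L): the row player prefers B (-1 > -8) — not an equilibrium.
(T, R): the column player prefers L (5 > 2) — not an equilibrium.
(B, L): the row player gets -1 ≥ -8 from T, and the column player gets 3 ≥ -9 from R — Nash equilibrium.
(B, R): the row player prefers T (-5 > -9); the column player prefers L (3 > -9) — not an equilibrium.

(B, L)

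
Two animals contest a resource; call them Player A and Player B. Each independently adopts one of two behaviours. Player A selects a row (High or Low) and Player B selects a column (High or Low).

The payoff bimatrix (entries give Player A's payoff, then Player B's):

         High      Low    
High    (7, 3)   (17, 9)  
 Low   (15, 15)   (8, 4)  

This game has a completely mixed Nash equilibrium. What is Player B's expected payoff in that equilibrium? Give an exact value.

First find x, the probability Player A plays High, from Player B's indifference between High and Low: 3x + 15(1−x) = 9x + 4(1−x), giving x = 11/17.
Since Player B is indifferent in equilibrium, Player B's expected payoff equals the payoff from either column against (11/17, 6/17). Using High: 3(11/17) + 15(6/17) = 123/17.

123/17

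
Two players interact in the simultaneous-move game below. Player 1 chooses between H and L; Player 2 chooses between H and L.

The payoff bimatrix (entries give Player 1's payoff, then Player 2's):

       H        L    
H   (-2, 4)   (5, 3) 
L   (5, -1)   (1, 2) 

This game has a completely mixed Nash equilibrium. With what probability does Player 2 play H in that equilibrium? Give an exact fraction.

Let q be the probability that Player 2 plays H. In a completely mixed equilibrium, Player 1 must be indifferent between H and L.
Player 1's expected payoff from H is −2q + 5(1−q); from L it is 5q + (1−q).
Setting these equal: −7q + 5 = 4q + 1, so q = 4/11.

4/11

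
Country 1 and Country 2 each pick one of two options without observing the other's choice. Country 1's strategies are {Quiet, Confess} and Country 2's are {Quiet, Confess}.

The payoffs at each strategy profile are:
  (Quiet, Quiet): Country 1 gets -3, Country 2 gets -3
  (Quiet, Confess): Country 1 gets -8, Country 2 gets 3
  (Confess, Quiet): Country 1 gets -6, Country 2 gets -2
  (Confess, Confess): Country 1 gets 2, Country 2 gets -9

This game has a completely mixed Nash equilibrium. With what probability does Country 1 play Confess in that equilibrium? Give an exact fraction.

Let p be the probability that Country 1 plays Quiet. In a completely mixed equilibrium, Country 2 must be indifferent between Quiet and Confess.
Country 2's expected payoff from Quiet is −3p − 2(1−p); from Confess it is 3p − 9(1−p).
Setting these equal: −p − 2 = 12p − 9, so p = 7/13.
Therefore Country 1 plays Confess with probability 1 − 7/13 = 6/13.

6/13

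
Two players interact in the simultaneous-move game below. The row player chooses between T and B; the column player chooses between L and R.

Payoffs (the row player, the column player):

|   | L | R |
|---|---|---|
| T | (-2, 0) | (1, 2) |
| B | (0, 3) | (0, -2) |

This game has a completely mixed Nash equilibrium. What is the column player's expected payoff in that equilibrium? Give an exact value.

First find p, the probability the row player plays T, from the column player's indifference between L and R: 3(1−p) = 2p − 2(1−p), giving p = 5/7.
Since the column player is indifferent in equilibrium, the column player's expected payoff equals the payoff from either column against (5/7, 2/7). Using L: 3(2/7) = 6/7.

6/7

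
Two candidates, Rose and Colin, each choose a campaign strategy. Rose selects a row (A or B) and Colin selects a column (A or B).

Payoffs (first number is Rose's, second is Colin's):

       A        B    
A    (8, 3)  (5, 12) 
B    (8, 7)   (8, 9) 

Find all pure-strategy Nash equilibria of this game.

(A, A): Colin prefers B (12 > 3) — not an equilibrium.
(A, B): Rose prefers B (8 > 5) — not an equilibrium.
(B, A): Colin prefers B (9 > 7) — not an equilibrium.
(B, B): Rose gets 8 ≥ 5 from A, and Colin gets 9 ≥ 7 from A — Nash equilibrium.

(B, B)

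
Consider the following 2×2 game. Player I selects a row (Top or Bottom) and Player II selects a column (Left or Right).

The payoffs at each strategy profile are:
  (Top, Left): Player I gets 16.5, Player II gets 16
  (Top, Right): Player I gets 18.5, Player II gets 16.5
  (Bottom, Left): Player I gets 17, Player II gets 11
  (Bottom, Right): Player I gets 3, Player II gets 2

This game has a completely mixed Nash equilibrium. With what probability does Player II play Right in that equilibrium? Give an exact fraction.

1/32

Let y be the probability that Player II plays Left. In a completely mixed equilibrium, Player I must be indifferent between Top and Bottom.
Player I's expected payoff from Top is 16.5y + 18.5(1−y); from Bottom it is 17y + 3(1−y).
Setting these equal: −2y + 18.5 = 14y + 3, so y = 31/32.
Therefore Player II plays Right with probability 1 − 31/32 = 1/32.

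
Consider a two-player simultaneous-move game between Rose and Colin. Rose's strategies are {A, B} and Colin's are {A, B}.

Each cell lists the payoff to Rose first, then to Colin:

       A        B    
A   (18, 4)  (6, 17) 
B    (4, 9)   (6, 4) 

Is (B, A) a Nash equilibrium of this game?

At (B, A), Rose earns 4; switching to A would give 18, so Rose would deviate.
Colin earns 9; switching to B would give 4, so Colin has no profitable deviation.
Since at least one player can profitably deviate, this is not a Nash equilibrium.

No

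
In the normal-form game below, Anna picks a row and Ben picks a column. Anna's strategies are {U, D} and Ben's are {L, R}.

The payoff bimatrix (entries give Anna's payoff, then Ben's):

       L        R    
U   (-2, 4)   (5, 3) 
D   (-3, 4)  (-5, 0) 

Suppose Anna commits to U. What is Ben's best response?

Against U, Ben earns 4 from L and 3 from R.
So L is the best response.

L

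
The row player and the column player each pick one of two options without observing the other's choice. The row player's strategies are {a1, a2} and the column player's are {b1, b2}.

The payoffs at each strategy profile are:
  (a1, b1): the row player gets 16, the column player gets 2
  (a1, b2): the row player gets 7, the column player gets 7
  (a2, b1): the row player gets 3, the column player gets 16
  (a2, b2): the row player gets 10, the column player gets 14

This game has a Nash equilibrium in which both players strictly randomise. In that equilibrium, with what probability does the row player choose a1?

2/7

Let x be the probability that the row player plays a1. In a completely mixed equilibrium, the column player must be indifferent between b1 and b2.
The column player's expected payoff from b1 is 2x + 16(1−x); from b2 it is 7x + 14(1−x).
Setting these equal: −14x + 16 = −7x + 14, so x = 2/7.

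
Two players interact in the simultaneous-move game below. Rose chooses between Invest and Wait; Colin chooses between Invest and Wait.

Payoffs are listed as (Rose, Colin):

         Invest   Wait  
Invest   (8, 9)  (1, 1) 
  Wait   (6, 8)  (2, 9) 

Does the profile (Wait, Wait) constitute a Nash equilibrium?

Yes

At (Wait, Wait), Rose earns 2; switching to Invest would give 1, so Rose has no profitable deviation.
Colin earns 9; switching to Invest would give 8, so Colin has no profitable deviation.
Neither player can gain by a unilateral deviation, so this profile is a Nash equilibrium.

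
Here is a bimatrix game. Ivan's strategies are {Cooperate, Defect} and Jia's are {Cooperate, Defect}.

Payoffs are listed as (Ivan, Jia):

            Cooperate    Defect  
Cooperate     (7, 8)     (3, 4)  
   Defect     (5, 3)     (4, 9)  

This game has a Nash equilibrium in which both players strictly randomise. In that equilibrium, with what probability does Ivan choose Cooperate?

Let r be the probability that Ivan plays Cooperate. In a completely mixed equilibrium, Jia must be indifferent between Cooperate and Defect.
Jia's expected payoff from Cooperate is 8r + 3(1−r); from Defect it is 4r + 9(1−r).
Setting these equal: 5r + 3 = −5r + 9, so r = 3/5.

3/5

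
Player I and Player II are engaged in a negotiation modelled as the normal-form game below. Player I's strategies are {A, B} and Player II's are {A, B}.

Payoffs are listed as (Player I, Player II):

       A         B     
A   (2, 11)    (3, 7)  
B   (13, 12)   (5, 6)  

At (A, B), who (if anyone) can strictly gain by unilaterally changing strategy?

Player I at (A, B) earns 3; deviating to B yields 5 — a strict improvement.
Player II earns 7; deviating to A yields 11 — a strict improvement.
Both Player I and Player II have strictly profitable deviations.

Both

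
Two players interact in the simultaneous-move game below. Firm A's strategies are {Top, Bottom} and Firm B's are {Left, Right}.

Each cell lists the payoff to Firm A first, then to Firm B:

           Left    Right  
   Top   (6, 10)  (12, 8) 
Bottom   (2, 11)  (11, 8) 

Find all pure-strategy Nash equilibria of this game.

(Top, Left)

(Top, Left): Firm A gets 6 ≥ 2 from Bottom, and Firm B gets 10 ≥ 8 from Right — Nash equilibrium.
(Top, Right): Firm B prefers Left (10 > 8) — not an equilibrium.
(Bottom, Left): Firm A prefers Top (6 > 2) — not an equilibrium.
(Bottom, Right): Firm A prefers Top (12 > 11); Firm B prefers Left (11 > 8) — not an equilibrium.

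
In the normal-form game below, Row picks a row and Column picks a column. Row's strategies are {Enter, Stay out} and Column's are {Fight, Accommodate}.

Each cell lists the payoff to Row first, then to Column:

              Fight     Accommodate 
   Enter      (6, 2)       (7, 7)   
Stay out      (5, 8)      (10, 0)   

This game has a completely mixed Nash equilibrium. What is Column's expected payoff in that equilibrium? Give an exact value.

56/13

First find x, the probability Row plays Enter, from Column's indifference between Fight and Accommodate: 2x + 8(1−x) = 7x, giving x = 8/13.
Since Column is indifferent in equilibrium, Column's expected payoff equals the payoff from either column against (8/13, 5/13). Using Fight: 2(8/13) + 8(5/13) = 56/13.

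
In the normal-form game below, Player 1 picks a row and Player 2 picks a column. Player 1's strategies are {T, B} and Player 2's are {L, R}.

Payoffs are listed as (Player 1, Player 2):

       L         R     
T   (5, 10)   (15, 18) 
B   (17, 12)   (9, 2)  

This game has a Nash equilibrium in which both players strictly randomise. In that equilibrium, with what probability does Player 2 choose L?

Let q be the probability that Player 2 plays L. In a completely mixed equilibrium, Player 1 must be indifferent between T and B.
Player 1's expected payoff from T is 5q + 15(1−q); from B it is 17q + 9(1−q).
Setting these equal: −10q + 15 = 8q + 9, so q = 1/3.

1/3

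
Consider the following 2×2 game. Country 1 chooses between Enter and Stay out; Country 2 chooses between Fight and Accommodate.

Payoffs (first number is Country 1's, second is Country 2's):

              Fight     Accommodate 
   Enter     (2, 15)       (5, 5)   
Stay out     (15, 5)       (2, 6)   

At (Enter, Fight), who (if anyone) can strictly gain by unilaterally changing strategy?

Country 1 at (Enter, Fight) earns 2; deviating to Stay out yields 15 — a strict improvement.
Country 2 earns 15; deviating to Accommodate yields 5 — not better.
Only Country 1 has a strictly profitable deviation.

Country 1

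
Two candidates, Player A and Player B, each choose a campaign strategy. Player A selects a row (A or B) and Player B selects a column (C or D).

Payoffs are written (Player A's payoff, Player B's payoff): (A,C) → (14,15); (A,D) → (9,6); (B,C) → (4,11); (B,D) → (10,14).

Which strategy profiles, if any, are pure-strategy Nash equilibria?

(A, C): Player A gets 14 ≥ 4 from B, and Player B gets 15 ≥ 6 from D — Nash equilibrium.
(A, D): Player A prefers B (10 > 9); Player B prefers C (15 > 6) — not an equilibrium.
(B, C): Player A prefers A (14 > 4); Player B prefers D (14 > 11) — not an equilibrium.
(B, D): Player A gets 10 ≥ 9 from A, and Player B gets 14 ≥ 11 from C — Nash equilibrium.

(A, C) and (B, D)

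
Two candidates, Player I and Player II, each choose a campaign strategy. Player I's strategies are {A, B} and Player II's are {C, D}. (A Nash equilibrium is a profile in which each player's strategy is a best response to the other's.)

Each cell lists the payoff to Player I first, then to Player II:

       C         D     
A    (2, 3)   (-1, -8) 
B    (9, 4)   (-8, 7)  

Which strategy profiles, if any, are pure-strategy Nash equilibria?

(A, C): Player I prefers B (9 > 2) — not an equilibrium.
(A, D): Player II prefers C (3 > -8) — not an equilibrium.
(B, C): Player II prefers D (7 > 4) — not an equilibrium.
(B, D): Player I prefers A (-1 > -8) — not an equilibrium.

none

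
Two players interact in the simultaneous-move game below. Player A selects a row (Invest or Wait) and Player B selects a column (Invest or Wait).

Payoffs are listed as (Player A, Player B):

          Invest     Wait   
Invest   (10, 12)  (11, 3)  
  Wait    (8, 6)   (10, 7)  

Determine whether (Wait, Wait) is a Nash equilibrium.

No

At (Wait, Wait), Player A earns 10; switching to Invest would give 11, so Player A would deviate.
Player B earns 7; switching to Invest would give 6, so Player B has no profitable deviation.
Since at least one player can profitably deviate, this is not a Nash equilibrium.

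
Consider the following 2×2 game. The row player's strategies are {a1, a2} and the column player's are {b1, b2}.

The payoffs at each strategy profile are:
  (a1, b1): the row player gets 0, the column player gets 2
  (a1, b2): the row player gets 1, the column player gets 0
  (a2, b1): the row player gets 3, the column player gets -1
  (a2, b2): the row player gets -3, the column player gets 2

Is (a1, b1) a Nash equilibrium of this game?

No

At (a1, b1), the row player earns 0; switching to a2 would give 3, so the row player would deviate.
The column player earns 2; switching to b2 would give 0, so the column player has no profitable deviation.
Since at least one player can profitably deviate, this is not a Nash equilibrium.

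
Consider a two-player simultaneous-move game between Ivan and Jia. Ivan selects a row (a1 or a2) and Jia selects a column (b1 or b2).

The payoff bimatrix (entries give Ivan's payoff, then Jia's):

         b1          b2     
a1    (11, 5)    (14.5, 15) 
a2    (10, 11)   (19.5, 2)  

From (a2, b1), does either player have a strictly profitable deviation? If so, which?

Ivan at (a2, b1) earns 10; deviating to a1 yields 11 — a strict improvement.
Jia earns 11; deviating to b2 yields 2 — not better.
Only Ivan has a strictly profitable deviation.

Ivan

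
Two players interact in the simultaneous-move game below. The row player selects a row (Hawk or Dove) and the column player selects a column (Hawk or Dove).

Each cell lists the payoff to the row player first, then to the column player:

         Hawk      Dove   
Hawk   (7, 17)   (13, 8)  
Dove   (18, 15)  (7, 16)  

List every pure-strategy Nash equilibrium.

(Hawk, Hawk): the row player prefers Dove (18 > 7) — not an equilibrium.
(Hawk, Dove): the column player prefers Hawk (17 > 8) — not an equilibrium.
(Dove, Hawk): the column player prefers Dove (16 > 15) — not an equilibrium.
(Dove, Dove): the row player prefers Hawk (13 > 7) — not an equilibrium.

none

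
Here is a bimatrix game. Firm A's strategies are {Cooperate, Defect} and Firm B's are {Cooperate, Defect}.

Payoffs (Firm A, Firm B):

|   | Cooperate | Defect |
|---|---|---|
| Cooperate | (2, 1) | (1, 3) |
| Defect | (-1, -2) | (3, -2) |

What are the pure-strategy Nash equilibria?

(Cooperate, Cooperate): Firm B prefers Defect (3 > 1) — not an equilibrium.
(Cooperate, Defect): Firm A prefers Defect (3 > 1) — not an equilibrium.
(Defect, Cooperate): Firm A prefers Cooperate (2 > -1) — not an equilibrium.
(Defect, Defect): Firm A gets 3 ≥ 1 from Cooperate, and Firm B gets -2 ≥ -2 from Cooperate — Nash equilibrium.

(Defect, Defect)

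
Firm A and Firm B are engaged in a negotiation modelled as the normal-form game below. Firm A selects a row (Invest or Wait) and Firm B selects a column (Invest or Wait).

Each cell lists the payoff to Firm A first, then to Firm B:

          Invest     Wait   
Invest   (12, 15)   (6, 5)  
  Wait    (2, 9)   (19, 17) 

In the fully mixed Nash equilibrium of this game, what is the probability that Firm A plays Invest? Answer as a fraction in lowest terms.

4/9

Let r be the probability that Firm A plays Invest. In a completely mixed equilibrium, Firm B must be indifferent between Invest and Wait.
Firm B's expected payoff from Invest is 15r + 9(1−r); from Wait it is 5r + 17(1−r).
Setting these equal: 6r + 9 = −12r + 17, so r = 4/9.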